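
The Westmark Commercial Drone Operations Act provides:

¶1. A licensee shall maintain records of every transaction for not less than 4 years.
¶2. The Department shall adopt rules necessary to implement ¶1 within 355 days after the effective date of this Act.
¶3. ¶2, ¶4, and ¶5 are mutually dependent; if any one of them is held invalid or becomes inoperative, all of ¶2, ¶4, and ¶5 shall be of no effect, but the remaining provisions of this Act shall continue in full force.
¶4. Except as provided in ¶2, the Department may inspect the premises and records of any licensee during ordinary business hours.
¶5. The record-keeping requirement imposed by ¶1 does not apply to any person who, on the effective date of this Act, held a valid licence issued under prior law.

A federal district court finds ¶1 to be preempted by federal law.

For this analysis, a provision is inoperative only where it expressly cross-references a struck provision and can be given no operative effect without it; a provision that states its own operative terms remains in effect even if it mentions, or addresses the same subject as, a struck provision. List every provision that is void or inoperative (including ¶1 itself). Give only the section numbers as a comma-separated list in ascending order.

1, 2, 4, 5

¶1 is struck. ¶2 operates only by reference to ¶1, so it falls with ¶1. ¶5 merely fixes the grandfather exemption from ¶1; with ¶1 gone it has nothing to operate on and falls away. ¶3 declares ¶2, ¶4, and ¶5 mutually dependent; since one of them has fallen, all of them are of no effect. That brings down ¶4 as well. The remainder continues in force under ¶3. Only ¶3 remains in effect.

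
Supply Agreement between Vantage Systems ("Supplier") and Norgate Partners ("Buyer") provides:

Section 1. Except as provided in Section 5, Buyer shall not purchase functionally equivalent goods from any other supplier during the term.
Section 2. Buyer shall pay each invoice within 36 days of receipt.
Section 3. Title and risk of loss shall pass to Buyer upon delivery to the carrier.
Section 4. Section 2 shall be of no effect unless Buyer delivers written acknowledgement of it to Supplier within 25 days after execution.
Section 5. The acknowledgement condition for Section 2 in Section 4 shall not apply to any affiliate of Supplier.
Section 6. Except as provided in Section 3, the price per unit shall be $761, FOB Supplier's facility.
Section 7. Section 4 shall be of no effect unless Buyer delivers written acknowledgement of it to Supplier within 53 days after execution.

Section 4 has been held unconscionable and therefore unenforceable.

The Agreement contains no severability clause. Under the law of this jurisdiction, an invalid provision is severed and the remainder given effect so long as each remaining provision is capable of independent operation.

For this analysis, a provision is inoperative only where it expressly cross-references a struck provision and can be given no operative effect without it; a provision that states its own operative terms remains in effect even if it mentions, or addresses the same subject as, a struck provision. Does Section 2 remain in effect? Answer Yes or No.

Yes

Section 4 is struck. Section 5 has no operative effect of its own apart from Section 4 and is therefore inoperative. Section 7 operates only by reference to Section 4, so it falls with Section 4. Although Section 1 refers to Section 5, its operative terms do not depend on Section 5, so it remains in effect. Under the stated default rule, only provisions that cannot operate independently fall away; the rest are enforced. Section 1, Section 2, Section 3, and Section 6 remain in effect. Section 2 is among the surviving provisions, so the answer is yes.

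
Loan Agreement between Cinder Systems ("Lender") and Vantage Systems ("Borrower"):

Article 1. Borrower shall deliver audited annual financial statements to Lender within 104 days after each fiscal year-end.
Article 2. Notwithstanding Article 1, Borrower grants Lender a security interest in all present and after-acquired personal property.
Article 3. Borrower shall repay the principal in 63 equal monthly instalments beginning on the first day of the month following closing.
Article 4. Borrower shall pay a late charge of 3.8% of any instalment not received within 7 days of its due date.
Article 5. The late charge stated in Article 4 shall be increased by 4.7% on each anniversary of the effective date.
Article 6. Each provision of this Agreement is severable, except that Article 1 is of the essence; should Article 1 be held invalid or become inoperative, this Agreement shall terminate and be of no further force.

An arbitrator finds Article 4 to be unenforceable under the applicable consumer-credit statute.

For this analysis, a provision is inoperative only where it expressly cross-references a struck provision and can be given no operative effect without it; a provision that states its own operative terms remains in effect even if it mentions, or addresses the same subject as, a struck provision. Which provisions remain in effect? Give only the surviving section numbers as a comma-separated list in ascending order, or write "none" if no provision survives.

1, 2, 3, 6

Article 4 is struck. Article 5 operates only by reference to Article 4, so it falls with Article 4. Article 6 makes Article 1 an essential term, but Article 1 is unaffected, so the severability proviso in Article 6 preserves the remaining provisions. Article 1, Article 2, Article 3, and Article 6 remain in effect.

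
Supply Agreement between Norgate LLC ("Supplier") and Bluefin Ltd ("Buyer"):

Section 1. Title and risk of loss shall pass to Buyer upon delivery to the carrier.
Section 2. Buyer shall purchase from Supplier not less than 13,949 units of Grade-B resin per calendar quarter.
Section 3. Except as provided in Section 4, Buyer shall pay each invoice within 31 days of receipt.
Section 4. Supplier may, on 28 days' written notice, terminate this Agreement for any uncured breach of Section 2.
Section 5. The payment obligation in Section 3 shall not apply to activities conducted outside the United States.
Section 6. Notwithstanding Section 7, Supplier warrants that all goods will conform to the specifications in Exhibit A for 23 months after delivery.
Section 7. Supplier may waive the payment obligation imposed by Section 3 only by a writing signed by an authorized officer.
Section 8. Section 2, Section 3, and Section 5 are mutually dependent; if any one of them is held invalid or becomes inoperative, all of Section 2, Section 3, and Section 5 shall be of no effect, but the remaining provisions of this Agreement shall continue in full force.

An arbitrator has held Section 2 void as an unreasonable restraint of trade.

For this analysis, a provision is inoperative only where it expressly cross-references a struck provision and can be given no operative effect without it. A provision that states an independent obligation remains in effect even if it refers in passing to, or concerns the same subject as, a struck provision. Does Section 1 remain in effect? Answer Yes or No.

Yes

Section 2 is struck. The only function of Section 4 is the termination right for breach of Section 2, so it cannot stand once Section 2 is removed. Although Section 6 refers to Section 7, its operative terms do not depend on Section 7, so it remains in effect. Section 8 declares Section 2, Section 3, and Section 5 mutually dependent; since one of them has fallen, all of them are of no effect. That brings down Section 3 and Section 5 as well. Section 7 in turn depends solely on a provision now struck and likewise falls. The remainder continues in force under Section 8. That leaves Section 1, Section 6, and Section 8 in effect. Section 1 is among the surviving provisions, so the answer is yes.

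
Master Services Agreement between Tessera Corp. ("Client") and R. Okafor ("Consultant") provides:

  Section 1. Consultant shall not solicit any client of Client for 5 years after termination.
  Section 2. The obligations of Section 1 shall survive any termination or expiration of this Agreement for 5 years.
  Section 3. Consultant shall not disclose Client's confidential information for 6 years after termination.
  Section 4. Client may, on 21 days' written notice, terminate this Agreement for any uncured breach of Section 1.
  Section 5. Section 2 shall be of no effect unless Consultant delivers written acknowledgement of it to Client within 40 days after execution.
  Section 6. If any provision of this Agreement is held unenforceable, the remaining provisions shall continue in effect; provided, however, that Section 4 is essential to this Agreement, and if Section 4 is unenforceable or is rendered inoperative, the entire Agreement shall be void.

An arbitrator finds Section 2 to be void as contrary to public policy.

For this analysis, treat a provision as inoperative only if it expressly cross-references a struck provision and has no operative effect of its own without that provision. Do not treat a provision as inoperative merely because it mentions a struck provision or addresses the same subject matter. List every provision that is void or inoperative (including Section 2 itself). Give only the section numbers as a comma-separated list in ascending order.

Section 2 is struck. Section 5 has no operative effect of its own apart from Section 2 and is therefore inoperative. Section 6 makes Section 4 an essential term, but Section 4 is unaffected, so the severability proviso in Section 6 preserves the remaining provisions. The provisions still in force are Section 1, Section 3, Section 4, and Section 6.

2, 5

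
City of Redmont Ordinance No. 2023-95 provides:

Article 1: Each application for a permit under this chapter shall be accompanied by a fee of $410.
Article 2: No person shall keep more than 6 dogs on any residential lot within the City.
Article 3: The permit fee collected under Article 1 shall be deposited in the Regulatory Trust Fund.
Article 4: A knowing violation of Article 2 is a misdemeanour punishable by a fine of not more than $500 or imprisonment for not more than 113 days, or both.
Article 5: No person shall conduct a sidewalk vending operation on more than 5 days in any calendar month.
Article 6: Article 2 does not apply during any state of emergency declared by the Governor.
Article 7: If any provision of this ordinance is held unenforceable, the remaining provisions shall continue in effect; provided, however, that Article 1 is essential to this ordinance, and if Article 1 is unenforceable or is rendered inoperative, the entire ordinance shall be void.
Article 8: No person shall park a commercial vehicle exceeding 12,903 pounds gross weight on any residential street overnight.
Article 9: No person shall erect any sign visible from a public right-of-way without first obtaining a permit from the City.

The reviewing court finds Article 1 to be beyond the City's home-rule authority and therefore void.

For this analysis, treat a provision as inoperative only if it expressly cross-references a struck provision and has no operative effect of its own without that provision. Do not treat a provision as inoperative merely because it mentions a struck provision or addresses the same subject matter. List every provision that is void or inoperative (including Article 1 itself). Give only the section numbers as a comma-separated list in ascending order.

Article 1 is struck. Article 3 does nothing except set the disposition of the permit fee by reference to Article 1; with Article 1 gone it has no independent effect and is inoperative. Article 7 makes Article 1 an essential term, and Article 1 is the provision held invalid; under Article 7, the entire ordinance is therefore void. No provision of the ordinance survives.

1, 2, 3, 4, 5, 6, 7, 8, 9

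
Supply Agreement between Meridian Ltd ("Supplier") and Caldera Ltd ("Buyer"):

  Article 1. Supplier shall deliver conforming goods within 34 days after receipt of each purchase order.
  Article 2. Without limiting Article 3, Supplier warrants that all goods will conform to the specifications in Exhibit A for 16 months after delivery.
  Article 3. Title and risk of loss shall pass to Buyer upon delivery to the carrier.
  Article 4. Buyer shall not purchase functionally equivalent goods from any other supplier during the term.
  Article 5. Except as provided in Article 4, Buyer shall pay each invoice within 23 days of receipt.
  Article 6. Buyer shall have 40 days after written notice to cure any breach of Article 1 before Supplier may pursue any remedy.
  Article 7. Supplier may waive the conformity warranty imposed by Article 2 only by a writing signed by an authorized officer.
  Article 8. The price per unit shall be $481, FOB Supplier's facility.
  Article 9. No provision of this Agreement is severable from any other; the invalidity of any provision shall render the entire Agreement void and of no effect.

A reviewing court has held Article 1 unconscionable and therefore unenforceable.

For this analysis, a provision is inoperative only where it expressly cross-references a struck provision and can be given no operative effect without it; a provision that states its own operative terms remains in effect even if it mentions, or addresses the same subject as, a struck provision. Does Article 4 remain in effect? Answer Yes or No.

Article 1 is struck. Article 6 merely fixes the cure period for breach of Article 1; with Article 1 gone it has nothing to operate on and falls away. Article 9 provides that the Agreement is not severable, so the invalidity of any one provision voids the entire Agreement. No provision of the Agreement survives. Article 4 is among the inoperative provisions, so the answer is no.

No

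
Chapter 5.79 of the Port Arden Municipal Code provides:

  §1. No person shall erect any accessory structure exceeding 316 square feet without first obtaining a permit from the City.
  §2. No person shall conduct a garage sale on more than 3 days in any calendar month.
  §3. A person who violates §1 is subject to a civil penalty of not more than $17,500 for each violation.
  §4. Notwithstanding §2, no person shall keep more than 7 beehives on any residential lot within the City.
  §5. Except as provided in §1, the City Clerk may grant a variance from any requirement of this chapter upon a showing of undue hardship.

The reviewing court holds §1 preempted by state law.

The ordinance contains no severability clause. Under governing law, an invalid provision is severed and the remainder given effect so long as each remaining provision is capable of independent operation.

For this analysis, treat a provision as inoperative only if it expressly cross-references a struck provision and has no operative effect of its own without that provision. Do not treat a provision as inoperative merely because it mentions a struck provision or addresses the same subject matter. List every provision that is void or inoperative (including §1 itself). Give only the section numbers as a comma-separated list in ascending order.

1, 3

§1 is struck. The only function of §3 is the civil penalty for violating §1, so it cannot stand once §1 is removed. Although §5 refers to §1, its operative terms do not depend on §1, so it remains in effect. With no severability clause, the stated default rule severs what cannot stand and enforces each remaining provision that can operate on its own. §2, §4, and §5 remain in effect.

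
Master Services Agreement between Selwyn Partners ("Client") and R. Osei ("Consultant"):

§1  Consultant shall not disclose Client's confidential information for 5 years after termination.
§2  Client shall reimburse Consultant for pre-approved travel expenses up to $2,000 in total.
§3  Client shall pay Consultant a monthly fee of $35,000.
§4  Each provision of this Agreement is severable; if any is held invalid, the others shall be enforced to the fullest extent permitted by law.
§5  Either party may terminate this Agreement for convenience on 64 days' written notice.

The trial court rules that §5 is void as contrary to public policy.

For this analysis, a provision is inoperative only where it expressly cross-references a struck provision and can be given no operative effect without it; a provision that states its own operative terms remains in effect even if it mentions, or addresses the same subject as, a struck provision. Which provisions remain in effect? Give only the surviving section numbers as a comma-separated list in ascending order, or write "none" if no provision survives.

§5 is struck. Nothing else in the Agreement is defined by reference to §5. §4 is a severability clause and preserves every provision that can still be given independent effect. The provisions still in force are §1, §2, §3, and §4.

1, 2, 3, 4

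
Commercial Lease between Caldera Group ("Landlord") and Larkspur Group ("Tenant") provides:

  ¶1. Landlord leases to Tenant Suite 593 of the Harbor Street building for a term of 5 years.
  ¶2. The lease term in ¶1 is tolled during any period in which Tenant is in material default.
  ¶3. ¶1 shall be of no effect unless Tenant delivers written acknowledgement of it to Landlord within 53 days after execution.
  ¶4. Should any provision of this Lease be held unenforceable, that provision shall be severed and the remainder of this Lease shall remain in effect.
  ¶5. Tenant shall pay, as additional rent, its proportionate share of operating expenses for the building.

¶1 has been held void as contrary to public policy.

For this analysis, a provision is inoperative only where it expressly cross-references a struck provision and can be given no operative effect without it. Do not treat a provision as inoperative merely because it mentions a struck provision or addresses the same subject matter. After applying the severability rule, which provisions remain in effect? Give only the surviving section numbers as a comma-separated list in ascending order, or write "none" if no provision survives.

4, 5

¶1 is struck. ¶2 has no operative effect of its own apart from ¶1 and is therefore inoperative. ¶3 merely fixes the acknowledgement condition for ¶1; with ¶1 gone it has nothing to operate on and falls away. Under the severability clause in ¶4, the remaining provisions continue in force. That leaves ¶4 and ¶5 in effect.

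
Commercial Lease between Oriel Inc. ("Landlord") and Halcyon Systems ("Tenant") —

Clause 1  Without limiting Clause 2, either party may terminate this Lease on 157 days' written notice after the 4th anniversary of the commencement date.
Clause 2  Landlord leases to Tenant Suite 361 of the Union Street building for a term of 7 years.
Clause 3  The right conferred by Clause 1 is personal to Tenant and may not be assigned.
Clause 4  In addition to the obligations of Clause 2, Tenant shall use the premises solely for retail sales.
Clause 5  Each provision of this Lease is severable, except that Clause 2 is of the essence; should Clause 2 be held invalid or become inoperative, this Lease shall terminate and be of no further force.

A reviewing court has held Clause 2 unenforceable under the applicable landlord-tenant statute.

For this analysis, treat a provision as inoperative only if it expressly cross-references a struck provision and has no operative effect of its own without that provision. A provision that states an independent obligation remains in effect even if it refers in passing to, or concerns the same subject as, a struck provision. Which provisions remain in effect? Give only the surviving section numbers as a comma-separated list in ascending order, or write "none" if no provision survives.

none

Clause 2 is struck. Nothing else in the Lease is defined by reference to Clause 2. Clause 5 makes Clause 2 an essential term, and Clause 2 is the provision held invalid; under Clause 5, the entire Lease is therefore void. No provision of the Lease survives.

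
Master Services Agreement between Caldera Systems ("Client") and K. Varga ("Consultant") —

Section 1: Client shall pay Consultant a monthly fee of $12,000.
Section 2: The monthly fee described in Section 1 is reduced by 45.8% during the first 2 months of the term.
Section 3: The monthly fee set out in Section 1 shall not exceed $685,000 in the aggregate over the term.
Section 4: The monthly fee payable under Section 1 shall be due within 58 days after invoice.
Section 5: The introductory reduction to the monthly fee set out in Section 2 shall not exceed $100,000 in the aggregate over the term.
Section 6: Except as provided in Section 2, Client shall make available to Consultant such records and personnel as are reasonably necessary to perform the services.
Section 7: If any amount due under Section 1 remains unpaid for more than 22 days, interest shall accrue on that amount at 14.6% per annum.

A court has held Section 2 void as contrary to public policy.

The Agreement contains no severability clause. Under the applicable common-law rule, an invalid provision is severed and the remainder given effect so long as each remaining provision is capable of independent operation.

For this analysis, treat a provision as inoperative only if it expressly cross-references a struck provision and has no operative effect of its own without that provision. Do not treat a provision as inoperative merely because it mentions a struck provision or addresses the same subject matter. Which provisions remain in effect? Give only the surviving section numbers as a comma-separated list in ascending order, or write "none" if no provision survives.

1, 3, 4, 6, 7

Section 2 is struck. Section 5 does nothing except set the aggregate cap on the introductory reduction to the monthly fee by reference to Section 2; with Section 2 gone it has no independent effect and is inoperative. Although Section 6 refers to Section 2, its operative terms do not depend on Section 2, so it remains in effect. With no severability clause, the stated default rule severs what cannot stand and enforces each remaining provision that can operate on its own. That leaves Section 1, Section 3, Section 4, Section 6, and Section 7 in effect.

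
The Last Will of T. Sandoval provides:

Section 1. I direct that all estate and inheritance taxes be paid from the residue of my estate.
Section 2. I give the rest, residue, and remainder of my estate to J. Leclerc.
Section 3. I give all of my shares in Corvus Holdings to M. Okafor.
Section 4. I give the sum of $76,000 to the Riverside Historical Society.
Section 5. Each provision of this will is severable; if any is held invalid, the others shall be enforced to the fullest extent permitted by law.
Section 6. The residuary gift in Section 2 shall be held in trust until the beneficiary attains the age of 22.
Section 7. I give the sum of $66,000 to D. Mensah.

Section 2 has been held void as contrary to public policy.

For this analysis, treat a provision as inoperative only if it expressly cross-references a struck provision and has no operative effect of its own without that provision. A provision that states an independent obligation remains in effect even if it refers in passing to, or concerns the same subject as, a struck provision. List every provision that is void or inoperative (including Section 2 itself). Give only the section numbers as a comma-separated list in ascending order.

2, 6

Section 2 is struck. Section 6 has no operative effect of its own apart from Section 2 and is therefore inoperative. Section 5 is a severability clause and preserves every provision that can still be given independent effect. That leaves Section 1, Section 3, Section 4, Section 5, and Section 7 in effect.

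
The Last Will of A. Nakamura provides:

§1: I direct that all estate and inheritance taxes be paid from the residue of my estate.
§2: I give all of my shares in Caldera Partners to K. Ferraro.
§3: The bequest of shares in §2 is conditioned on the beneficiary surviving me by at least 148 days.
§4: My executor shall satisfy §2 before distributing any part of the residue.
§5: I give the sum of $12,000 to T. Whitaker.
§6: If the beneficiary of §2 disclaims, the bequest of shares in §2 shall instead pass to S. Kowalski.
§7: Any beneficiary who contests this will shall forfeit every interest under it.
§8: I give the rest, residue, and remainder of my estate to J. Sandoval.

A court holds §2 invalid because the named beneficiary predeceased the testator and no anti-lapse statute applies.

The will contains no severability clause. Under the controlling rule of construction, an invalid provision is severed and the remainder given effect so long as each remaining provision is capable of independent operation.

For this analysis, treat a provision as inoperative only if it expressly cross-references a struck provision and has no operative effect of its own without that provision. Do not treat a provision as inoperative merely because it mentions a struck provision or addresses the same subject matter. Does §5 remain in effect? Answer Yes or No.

Yes

§2 is struck. The only function of §3 is the survivorship condition on §2, so it cannot stand once §2 is removed. §4 has no operative effect of its own apart from §2 and is therefore inoperative. The only function of §6 is the alternative disposition for §2, so it cannot stand once §2 is removed. With no severability clause, the stated default rule severs what cannot stand and enforces each remaining provision that can operate on its own. The provisions still in force are §1, §5, §7, and §8. §5 is among the surviving provisions, so the answer is yes.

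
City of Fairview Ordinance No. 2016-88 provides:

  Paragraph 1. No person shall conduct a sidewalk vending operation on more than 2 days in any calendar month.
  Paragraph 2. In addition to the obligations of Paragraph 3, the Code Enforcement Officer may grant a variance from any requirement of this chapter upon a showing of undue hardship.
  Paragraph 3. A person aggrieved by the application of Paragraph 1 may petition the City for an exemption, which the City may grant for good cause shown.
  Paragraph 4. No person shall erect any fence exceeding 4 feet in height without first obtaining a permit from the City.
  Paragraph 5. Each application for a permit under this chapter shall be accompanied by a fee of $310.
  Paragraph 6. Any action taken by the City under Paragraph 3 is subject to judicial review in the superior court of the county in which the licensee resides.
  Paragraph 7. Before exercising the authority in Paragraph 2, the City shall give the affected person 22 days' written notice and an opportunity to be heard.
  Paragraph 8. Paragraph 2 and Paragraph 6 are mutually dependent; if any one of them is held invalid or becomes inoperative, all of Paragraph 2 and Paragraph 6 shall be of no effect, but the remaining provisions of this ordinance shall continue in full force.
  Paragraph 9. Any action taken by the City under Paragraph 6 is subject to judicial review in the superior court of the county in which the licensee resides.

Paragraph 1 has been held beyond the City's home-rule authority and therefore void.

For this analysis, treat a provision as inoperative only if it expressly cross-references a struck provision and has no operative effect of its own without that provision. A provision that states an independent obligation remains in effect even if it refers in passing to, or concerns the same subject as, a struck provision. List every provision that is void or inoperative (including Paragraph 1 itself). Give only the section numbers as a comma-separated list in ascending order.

Paragraph 1 is struck. Paragraph 3 operates only by reference to Paragraph 1, so it falls with Paragraph 1. The only function of Paragraph 6 is the judicial-review right for Paragraph 3, so it cannot stand once Paragraph 3 is removed. Paragraph 9 merely fixes the judicial-review right for Paragraph 6; with Paragraph 6 gone it has nothing to operate on and falls away. Paragraph 8 declares Paragraph 2 and Paragraph 6 mutually dependent; since one of them has fallen, all of them are of no effect. That brings down Paragraph 2 as well. Paragraph 7 in turn depends solely on a provision now struck and likewise falls. The remainder continues in force under Paragraph 8. That leaves Paragraph 4, Paragraph 5, and Paragraph 8 in effect.

1, 2, 3, 6, 7, 9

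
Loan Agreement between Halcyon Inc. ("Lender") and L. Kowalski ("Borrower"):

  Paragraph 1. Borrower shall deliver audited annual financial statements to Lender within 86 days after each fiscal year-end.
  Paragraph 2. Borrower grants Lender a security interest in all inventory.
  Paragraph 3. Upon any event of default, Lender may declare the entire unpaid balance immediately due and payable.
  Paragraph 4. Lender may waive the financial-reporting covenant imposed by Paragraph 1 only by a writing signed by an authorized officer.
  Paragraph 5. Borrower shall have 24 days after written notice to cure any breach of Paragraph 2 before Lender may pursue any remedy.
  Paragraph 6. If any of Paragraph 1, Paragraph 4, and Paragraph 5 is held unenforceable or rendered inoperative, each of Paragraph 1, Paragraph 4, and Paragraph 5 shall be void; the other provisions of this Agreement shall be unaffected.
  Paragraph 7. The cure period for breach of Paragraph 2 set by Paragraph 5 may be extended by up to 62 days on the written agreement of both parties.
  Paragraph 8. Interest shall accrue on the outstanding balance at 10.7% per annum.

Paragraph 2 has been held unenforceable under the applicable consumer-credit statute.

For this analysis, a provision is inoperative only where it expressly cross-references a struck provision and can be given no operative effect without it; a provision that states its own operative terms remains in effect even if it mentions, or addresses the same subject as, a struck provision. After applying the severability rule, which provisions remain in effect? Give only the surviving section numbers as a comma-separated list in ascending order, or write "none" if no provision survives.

Paragraph 2 is struck. Paragraph 5 merely fixes the cure period for breach of Paragraph 2; with Paragraph 2 gone it has nothing to operate on and falls away. Paragraph 7 has no operative effect of its own apart from Paragraph 5 and is therefore inoperative. Paragraph 6 declares Paragraph 1, Paragraph 4, and Paragraph 5 mutually dependent; since one of them has fallen, all of them are of no effect. That brings down Paragraph 1 and Paragraph 4 as well. The remainder continues in force under Paragraph 6. The provisions still in force are Paragraph 3, Paragraph 6, and Paragraph 8.

3, 6, 8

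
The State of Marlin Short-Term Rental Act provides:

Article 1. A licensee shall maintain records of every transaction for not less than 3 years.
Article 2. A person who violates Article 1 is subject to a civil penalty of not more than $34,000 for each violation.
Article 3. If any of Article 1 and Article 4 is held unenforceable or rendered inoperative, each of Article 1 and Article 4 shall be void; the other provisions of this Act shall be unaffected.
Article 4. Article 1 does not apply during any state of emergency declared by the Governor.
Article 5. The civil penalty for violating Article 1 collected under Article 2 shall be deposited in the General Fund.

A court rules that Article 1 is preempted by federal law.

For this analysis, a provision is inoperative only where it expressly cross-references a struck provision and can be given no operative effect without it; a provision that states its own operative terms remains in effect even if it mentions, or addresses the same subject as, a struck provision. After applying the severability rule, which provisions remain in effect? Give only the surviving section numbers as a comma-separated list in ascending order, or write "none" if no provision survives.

3

Article 1 is struck. Article 2 has no operative effect of its own apart from Article 1 and is therefore inoperative. Article 4 has no operative effect of its own apart from Article 1 and is therefore inoperative. Article 5 does nothing except set the disposition of the civil penalty for violating Article 1 by reference to Article 2; with Article 2 gone it has no independent effect and is inoperative. Article 3 declares Article 1 and Article 4 mutually dependent; since one of them has fallen, all of them are of no effect. The remainder continues in force under Article 3. Only Article 3 remains in effect.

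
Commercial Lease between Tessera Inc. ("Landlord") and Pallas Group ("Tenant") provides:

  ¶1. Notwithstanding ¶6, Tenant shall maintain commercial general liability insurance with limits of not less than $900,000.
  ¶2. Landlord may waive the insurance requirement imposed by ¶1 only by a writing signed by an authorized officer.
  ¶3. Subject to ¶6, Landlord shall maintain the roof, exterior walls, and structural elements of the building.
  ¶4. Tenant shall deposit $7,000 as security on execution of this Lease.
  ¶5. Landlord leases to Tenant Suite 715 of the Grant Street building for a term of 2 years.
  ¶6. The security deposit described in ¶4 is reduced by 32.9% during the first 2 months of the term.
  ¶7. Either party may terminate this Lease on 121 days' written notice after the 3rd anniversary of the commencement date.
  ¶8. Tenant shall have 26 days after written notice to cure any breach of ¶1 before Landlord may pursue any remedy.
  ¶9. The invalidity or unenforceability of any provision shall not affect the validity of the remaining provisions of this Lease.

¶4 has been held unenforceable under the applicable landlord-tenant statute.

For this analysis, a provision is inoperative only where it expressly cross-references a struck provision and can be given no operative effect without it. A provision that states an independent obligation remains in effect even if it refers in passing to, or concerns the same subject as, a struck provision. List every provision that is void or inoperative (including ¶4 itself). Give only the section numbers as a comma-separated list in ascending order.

4, 6

¶4 is struck. ¶6 does nothing except set the introductory reduction to the security deposit by reference to ¶4; with ¶4 gone it has no independent effect and is inoperative. ¶3 mentions ¶6 but its own obligation stands independently of ¶6, so ¶3 is not affected. Although ¶1 refers to ¶6, its operative terms do not depend on ¶6, so it remains in effect. Under the severability clause in ¶9, the remaining provisions continue in force. That leaves ¶1, ¶2, ¶3, ¶5, ¶7, ¶8, and ¶9 in effect.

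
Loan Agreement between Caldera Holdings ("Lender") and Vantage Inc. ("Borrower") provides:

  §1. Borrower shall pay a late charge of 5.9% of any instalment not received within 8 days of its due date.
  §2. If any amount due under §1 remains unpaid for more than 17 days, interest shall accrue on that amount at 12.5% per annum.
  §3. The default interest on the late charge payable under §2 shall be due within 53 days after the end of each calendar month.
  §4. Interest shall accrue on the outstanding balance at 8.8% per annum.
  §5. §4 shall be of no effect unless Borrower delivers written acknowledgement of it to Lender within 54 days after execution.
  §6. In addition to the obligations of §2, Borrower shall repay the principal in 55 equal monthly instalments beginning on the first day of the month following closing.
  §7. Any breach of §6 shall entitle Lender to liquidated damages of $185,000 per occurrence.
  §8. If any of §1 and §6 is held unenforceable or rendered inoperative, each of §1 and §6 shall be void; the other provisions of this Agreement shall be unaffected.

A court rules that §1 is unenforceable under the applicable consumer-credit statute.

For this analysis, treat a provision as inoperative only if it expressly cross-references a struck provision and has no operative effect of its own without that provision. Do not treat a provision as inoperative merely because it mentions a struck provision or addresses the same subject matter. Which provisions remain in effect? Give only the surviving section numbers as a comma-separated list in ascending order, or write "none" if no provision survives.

§1 is struck. §2 has no operative effect of its own apart from §1 and is therefore inoperative. The whole of §3 is the payment deadline for the default interest on the late charge, defined by reference to §2, so §3 cannot stand once §2 is removed. §8 declares §1 and §6 mutually dependent; since one of them has fallen, all of them are of no effect. That brings down §6 as well. §7 in turn depends solely on a provision now struck and likewise falls. The remainder continues in force under §8. That leaves §4, §5, and §8 in effect.

4, 5, 8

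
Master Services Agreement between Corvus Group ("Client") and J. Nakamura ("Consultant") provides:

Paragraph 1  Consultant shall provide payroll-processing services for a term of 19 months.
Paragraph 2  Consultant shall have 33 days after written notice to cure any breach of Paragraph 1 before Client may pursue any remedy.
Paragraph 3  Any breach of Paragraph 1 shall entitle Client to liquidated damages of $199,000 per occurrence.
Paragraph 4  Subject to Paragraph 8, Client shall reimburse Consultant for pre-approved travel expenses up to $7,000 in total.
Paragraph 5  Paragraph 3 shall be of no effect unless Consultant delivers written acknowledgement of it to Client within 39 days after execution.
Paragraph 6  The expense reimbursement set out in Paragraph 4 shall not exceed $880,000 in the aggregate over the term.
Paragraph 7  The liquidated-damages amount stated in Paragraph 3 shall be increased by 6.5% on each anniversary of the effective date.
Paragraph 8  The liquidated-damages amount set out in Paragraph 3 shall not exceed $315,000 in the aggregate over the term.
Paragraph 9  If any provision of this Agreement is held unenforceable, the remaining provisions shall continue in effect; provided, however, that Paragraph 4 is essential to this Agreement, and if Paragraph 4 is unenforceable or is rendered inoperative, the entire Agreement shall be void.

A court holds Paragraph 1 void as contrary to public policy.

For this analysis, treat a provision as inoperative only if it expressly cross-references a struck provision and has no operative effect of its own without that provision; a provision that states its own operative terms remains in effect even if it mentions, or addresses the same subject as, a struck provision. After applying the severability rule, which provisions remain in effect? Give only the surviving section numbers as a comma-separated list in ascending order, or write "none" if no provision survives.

4, 6, 9

Paragraph 1 is struck. Paragraph 2 merely fixes the cure period for breach of Paragraph 1; with Paragraph 1 gone it has nothing to operate on and falls away. Paragraph 3 has no operative effect of its own apart from Paragraph 1 and is therefore inoperative. The only function of Paragraph 5 is the acknowledgement condition for Paragraph 3, so it cannot stand once Paragraph 3 is removed. The whole of Paragraph 7 is the escalation of the liquidated-damages amount, defined by reference to Paragraph 3, so Paragraph 7 cannot stand once Paragraph 3 is removed. The whole of Paragraph 8 is the aggregate cap on the liquidated-damages amount, defined by reference to Paragraph 3, so Paragraph 8 cannot stand once Paragraph 3 is removed. Paragraph 4 mentions Paragraph 8 but its own obligation stands independently of Paragraph 8, so Paragraph 4 is not affected. Paragraph 9 makes Paragraph 4 an essential term, but Paragraph 4 is unaffected, so the severability proviso in Paragraph 9 preserves the remaining provisions. That leaves Paragraph 4, Paragraph 6, and Paragraph 9 in effect.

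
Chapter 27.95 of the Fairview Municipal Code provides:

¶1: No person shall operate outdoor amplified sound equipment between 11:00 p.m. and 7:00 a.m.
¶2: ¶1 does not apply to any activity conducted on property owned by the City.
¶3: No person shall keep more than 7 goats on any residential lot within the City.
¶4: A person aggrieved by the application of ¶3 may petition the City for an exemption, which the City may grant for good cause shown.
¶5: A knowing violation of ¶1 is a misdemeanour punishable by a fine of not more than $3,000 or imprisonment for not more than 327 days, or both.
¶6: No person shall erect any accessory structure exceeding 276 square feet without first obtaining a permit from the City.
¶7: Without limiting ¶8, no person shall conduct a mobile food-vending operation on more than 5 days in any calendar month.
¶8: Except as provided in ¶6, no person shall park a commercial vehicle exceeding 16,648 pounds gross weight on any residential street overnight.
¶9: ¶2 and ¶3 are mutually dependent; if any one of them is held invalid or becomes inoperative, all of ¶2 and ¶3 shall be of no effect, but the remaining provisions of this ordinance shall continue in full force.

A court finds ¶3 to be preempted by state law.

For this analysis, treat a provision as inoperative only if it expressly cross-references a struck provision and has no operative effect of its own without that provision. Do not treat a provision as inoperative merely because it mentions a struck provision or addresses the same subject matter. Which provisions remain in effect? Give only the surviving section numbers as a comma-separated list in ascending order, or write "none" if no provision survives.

¶3 is struck. The only function of ¶4 is the exemption procedure for ¶3, so it cannot stand once ¶3 is removed. ¶9 declares ¶2 and ¶3 mutually dependent; since one of them has fallen, all of them are of no effect. That brings down ¶2 as well. The remainder continues in force under ¶9. ¶1, ¶5, ¶6, ¶7, ¶8, and ¶9 remain in effect.

1, 5, 6, 7, 8, 9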